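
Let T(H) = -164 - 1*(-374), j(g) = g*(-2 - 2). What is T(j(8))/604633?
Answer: 210/604633 ≈ 0.00034732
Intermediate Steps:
j(g) = -4*g (j(g) = g*(-4) = -4*g)
T(H) = 210 (T(H) = -164 + 374 = 210)
T(j(8))/604633 = 210/604633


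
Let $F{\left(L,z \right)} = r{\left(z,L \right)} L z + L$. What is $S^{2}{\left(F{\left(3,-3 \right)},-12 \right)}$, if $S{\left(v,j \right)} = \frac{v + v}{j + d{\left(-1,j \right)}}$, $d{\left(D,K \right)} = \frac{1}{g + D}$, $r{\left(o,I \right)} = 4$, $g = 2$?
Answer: $36$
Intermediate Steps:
$d{\left(D,K \right)} = \frac{1}{2 + D}$
$F{\left(L,z \right)} = L + 4 L z$ ($F{\left(L,z \right)} = 4 L z + L = L + 4 L z$)
$S{\left(v,j \right)} = \frac{2 v}{1 + j}$ ($S{\left(v,j \right)} = \frac{v + v}{j + \frac{1}{2 - 1}} = \frac{2 v}{j + 1^{-1}} = \frac{2 v}{j + 1} = \frac{2 v}{1 + j}$)
$S^{2}{\left(F{\left(3,-3 \right)},-12 \right)} = \left(\frac{2 \cdot 3 \left(1 + 4 \left(-3\right)\right)}{1 - 12}\right)^{2} = \left(\frac{2 \cdot 3 \left(1 - 12\right)}{-11}\right)^{2} = \left(2 \cdot 3 \left(-11\right) \left(- \frac{1}{11}\right)\right)^{2} = \left(2 \left(-33\right) \left(- \frac{1}{11}\right)\right)^{2} = 6^{2} = 36$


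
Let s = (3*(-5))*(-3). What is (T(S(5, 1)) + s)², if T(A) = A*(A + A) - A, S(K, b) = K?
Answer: 8100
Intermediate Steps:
T(A) = -A + 2*A² (T(A) = A*(2*A) - A = 2*A² - A = -A + 2*A²)
s = 45 (s = -15*(-3) = 45)
(T(S(5, 1)) + s)² = (5*(-1 + 2*5) + 45)² = (5*(-1 + 10) + 45)² = (5*9 + 45)² = (45 + 45)² = 90² = 8100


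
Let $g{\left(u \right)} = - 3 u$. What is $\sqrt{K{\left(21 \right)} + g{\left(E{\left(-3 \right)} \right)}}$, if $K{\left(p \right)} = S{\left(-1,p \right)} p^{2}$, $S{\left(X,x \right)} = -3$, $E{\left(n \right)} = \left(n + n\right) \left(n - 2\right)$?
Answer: $3 i \sqrt{157} \approx 37.59 i$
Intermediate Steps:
$E{\left(n \right)} = 2 n \left(-2 + n\right)$
$K{\left(p \right)} = - 3 p^{2}$
$\sqrt{K{\left(21 \right)} + g{\left(E{\left(-3 \right)} \right)}} = \sqrt{- 3 \cdot 21^{2} - 3 \cdot 2 \left(-3\right) \left(-2 - 3\right)} = \sqrt{\left(-3\right) 441 - 3 \cdot 2 \left(-3\right) \left(-5\right)} = \sqrt{-1323 - 90} = \sqrt{-1413} = 3 i \sqrt{157}$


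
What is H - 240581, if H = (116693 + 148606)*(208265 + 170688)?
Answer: 100535611366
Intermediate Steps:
H = 100535851947 (H = 265299*378953 = 100535851947)
H - 240581 = 100535851947 - 240581 = 100535611366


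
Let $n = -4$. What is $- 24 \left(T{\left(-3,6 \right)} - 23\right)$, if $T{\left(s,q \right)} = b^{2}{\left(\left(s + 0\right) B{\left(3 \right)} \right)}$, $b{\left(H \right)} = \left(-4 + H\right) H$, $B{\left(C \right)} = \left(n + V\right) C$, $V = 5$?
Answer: $-327984$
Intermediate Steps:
$B{\left(C \right)} = C$ ($B{\left(C \right)} = \left(-4 + 5\right) C = 1 C = C$)
$b{\left(H \right)} = H \left(-4 + H\right)$
$T{\left(s,q \right)} = 9 s^{2} \left(-4 + 3 s\right)^{2}$ ($T{\left(s,q \right)} = \left(\left(s + 0\right) 3 \left(-4 + \left(s + 0\right) 3\right)\right)^{2} = \left(s 3 \left(-4 + s 3\right)\right)^{2} = \left(3 s \left(-4 + 3 s\right)\right)^{2} = 9 s^{2} \left(-4 + 3 s\right)^{2}$)
$- 24 \left(T{\left(-3,6 \right)} - 23\right) = - 24 \left(9 \left(-3\right)^{2} \left(-4 + 3 \left(-3\right)\right)^{2} - 23\right) = - 24 \left(9 \cdot 9 \left(-4 - 9\right)^{2} - 23\right) = - 24 \left(9 \cdot 9 \left(-13\right)^{2} - 23\right) = - 24 \left(9 \cdot 9 \cdot 169 - 23\right) = - 24 \left(13689 - 23\right) = \left(-24\right) 13666 = -327984$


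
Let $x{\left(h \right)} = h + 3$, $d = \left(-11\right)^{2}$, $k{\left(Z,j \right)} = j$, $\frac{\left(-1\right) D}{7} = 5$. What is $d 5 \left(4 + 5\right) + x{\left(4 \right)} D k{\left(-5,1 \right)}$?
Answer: $5200$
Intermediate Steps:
$D = -35$ ($D = \left(-7\right) 5 = -35$)
$d = 121$
$x{\left(h \right)} = 3 + h$
$d 5 \left(4 + 5\right) + x{\left(4 \right)} D k{\left(-5,1 \right)} = 121 \cdot 5 \left(4 + 5\right) + \left(3 + 4\right) \left(-35\right) 1 = 121 \cdot 5 \cdot 9 + 7 \left(-35\right) 1 = 121 \cdot 45 - 245 = 5445 - 245 = 5200$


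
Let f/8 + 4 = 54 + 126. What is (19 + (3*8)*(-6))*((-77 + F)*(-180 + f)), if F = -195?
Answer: 41752000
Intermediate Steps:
f = 1408 (f = -32 + 8*(54 + 126) = -32 + 8*180 = -32 + 1440 = 1408)
(19 + (3*8)*(-6))*((-77 + F)*(-180 + f)) = (19 + (3*8)*(-6))*((-77 - 195)*(-180 + 1408)) = (19 + 24*(-6))*(-272*1228) = (19 - 144)*(-334016) = -125*(-334016) = 41752000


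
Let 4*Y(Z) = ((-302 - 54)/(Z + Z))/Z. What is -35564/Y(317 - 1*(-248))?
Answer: 22705835800/89 ≈ 2.5512e+8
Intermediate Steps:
Y(Z) = -89/(2*Z**2) (Y(Z) = (((-302 - 54)/(Z + Z))/Z)/4 = ((-356*1/(2*Z))/Z)/4 = ((-178/Z)/Z)/4 = (-178/Z**2)/4 = -89/(2*Z**2))
-35564/Y(317 - 1*(-248)) = -35564*(-2*(317 - 1*(-248))**2/89) = -35564*(-2*(317 + 248)**2/89) = -35564/((-89/2/565**2)) = -35564/((-89/2*1/319225)) = -35564/(-89/638450) = -35564*(-638450/89) = 22705835800/89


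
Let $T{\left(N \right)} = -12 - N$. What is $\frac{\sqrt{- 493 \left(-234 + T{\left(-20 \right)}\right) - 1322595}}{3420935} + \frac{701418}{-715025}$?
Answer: $- \frac{701418}{715025} + \frac{i \sqrt{1211177}}{3420935} \approx -0.98097 + 0.00032171 i$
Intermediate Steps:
$\frac{\sqrt{- 493 \left(-234 + T{\left(-20 \right)}\right) - 1322595}}{3420935} + \frac{701418}{-715025} = \frac{\sqrt{- 493 \left(-234 - -8\right) - 1322595}}{3420935} + \frac{701418}{-715025} = \sqrt{- 493 \left(-234 + \left(-12 + 20\right)\right) - 1322595} \cdot \frac{1}{3420935} + 701418 \left(- \frac{1}{715025}\right) = \sqrt{- 493 \left(-234 + 8\right) - 1322595} \cdot \frac{1}{3420935} - \frac{701418}{715025} = \sqrt{\left(-493\right) \left(-226\right) - 1322595} \cdot \frac{1}{3420935} - \frac{701418}{715025} = \sqrt{111418 - 1322595} \cdot \frac{1}{3420935} - \frac{701418}{715025} = \sqrt{-1211177} \cdot \frac{1}{3420935} - \frac{701418}{715025} = i \sqrt{1211177} \cdot \frac{1}{3420935} - \frac{701418}{715025} = \frac{i \sqrt{1211177}}{3420935} - \frac{701418}{715025} = - \frac{701418}{715025} + \frac{i \sqrt{1211177}}{3420935}$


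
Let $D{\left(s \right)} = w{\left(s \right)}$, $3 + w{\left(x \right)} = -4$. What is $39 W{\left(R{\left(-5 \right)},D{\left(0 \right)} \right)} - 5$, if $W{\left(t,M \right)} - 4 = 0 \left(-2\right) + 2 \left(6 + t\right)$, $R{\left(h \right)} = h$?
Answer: $229$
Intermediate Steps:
$w{\left(x \right)} = -7$ ($w{\left(x \right)} = -3 - 4 = -7$)
$D{\left(s \right)} = -7$
$W{\left(t,M \right)} = 16 + 2 t$ ($W{\left(t,M \right)} = 4 + \left(0 \left(-2\right) + 2 \left(6 + t\right)\right) = 4 + \left(0 + \left(12 + 2 t\right)\right) = 4 + \left(12 + 2 t\right) = 16 + 2 t$)
$39 W{\left(R{\left(-5 \right)},D{\left(0 \right)} \right)} - 5 = 39 \left(16 + 2 \left(-5\right)\right) - 5 = 39 \left(16 - 10\right) - 5 = 39 \cdot 6 - 5 = 234 - 5 = 229$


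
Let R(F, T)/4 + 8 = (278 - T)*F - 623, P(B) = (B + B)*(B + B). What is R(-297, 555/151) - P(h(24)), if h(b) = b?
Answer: -49939552/151 ≈ -3.3073e+5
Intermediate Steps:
P(B) = 4*B**2 (P(B) = (2*B)*(2*B) = 4*B**2)
R(F, T) = -2524 + 4*F*(278 - T) (R(F, T) = -32 + 4*((278 - T)*F - 623) = -32 + 4*(F*(278 - T) - 623) = -32 + 4*(-623 + F*(278 - T)) = -32 + (-2492 + 4*F*(278 - T)) = -2524 + 4*F*(278 - T))
R(-297, 555/151) - P(h(24)) = (-2524 + 1112*(-297) - 4*(-297)*555/151) - 4*24**2 = (-2524 - 330264 - 4*(-297)*555*(1/151)) - 4*576 = (-2524 - 330264 - 4*(-297)*555/151) - 1*2304 = (-2524 - 330264 + 659340/151) - 2304 = -49591648/151 - 2304 = -49939552/151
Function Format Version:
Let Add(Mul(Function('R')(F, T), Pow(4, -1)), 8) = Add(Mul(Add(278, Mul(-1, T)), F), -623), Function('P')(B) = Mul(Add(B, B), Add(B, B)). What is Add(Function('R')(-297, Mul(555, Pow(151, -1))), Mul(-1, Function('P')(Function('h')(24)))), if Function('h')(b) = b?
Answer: Rational(-49939552, 151) ≈ -3.3073e+5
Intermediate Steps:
Function('P')(B) = Mul(4, Pow(B, 2)) (Function('P')(B) = Mul(Mul(2, B), Mul(2, B)) = Mul(4, Pow(B, 2)))
Function('R')(F, T) = Add(-2524, Mul(4, F, Add(278, Mul(-1, T)))) (Function('R')(F, T) = Add(-32, Mul(4, Add(Mul(Add(278, Mul(-1, T)), F), -623))) = Add(-32, Mul(4, Add(Mul(F, Add(278, Mul(-1, T))), -623))) = Add(-32, Mul(4, Add(-623, Mul(F, Add(278, Mul(-1, T)))))) = Add(-32, Add(-2492, Mul(4, F, Add(278, Mul(-1, T))))) = Add(-2524, Mul(4, F, Add(278, Mul(-1, T)))))
Add(Function('R')(-297, Mul(555, Pow(151, -1))), Mul(-1, Function('P')(Function('h')(24)))) = Add(Add(-2524, Mul(1112, -297), Mul(-4, -297, Mul(555, Pow(151, -1)))), Mul(-1, Mul(4, Pow(24, 2)))) = Add(Add(-2524, -330264, Mul(-4, -297, Mul(555, Rational(1, 151)))), Mul(-1, Mul(4, 576))) = Add(Add(-2524, -330264, Mul(-4, -297, Rational(555, 151))), Mul(-1, 2304)) = Add(Add(-2524, -330264, Rational(659340, 151)), -2304) = Add(Rational(-49591648, 151), -2304) = Rational(-49939552, 151)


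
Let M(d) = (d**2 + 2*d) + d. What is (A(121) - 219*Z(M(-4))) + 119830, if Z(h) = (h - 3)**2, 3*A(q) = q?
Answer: 358954/3 ≈ 1.1965e+5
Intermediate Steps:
M(d) = d**2 + 3*d
A(q) = q/3
Z(h) = (-3 + h)**2
(A(121) - 219*Z(M(-4))) + 119830 = ((1/3)*121 - 219*(-3 - 4*(3 - 4))**2) + 119830 = (121/3 - 219*(-3 - 4*(-1))**2) + 119830 = (121/3 - 219*(-3 + 4)**2) + 119830 = (121/3 - 219*1**2) + 119830 = (121/3 - 219*1) + 119830 = (121/3 - 219) + 119830 = -536/3 + 119830 = 358954/3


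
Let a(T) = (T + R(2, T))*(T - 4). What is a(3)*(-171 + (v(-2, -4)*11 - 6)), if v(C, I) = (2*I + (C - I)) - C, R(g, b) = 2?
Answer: 1105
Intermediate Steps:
v(C, I) = I (v(C, I) = (C + I) - C = I)
a(T) = (-4 + T)*(2 + T) (a(T) = (T + 2)*(T - 4) = (2 + T)*(-4 + T) = (-4 + T)*(2 + T))
a(3)*(-171 + (v(-2, -4)*11 - 6)) = (-8 + 3² - 2*3)*(-171 + (-4*11 - 6)) = (-8 + 9 - 6)*(-171 + (-44 - 6)) = -5*(-171 - 50) = -5*(-221) = 1105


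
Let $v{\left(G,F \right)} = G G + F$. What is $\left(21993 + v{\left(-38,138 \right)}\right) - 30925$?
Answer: $-7350$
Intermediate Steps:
$v{\left(G,F \right)} = F + G^{2}$ ($v{\left(G,F \right)} = G^{2} + F = F + G^{2}$)
$\left(21993 + v{\left(-38,138 \right)}\right) - 30925 = \left(21993 + \left(138 + \left(-38\right)^{2}\right)\right) - 30925 = \left(21993 + \left(138 + 1444\right)\right) - 30925 = \left(21993 + 1582\right) - 30925 = 23575 - 30925 = -7350$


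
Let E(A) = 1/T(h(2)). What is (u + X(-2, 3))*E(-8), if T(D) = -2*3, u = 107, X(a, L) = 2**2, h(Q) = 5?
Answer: -37/2 ≈ -18.500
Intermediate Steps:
X(a, L) = 4
T(D) = -6
E(A) = -1/6 (E(A) = 1/(-6) = -1/6)
(u + X(-2, 3))*E(-8) = (107 + 4)*(-1/6) = 111*(-1/6) = -37/2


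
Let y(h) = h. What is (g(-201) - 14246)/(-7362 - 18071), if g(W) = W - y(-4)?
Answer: 14443/25433 ≈ 0.56788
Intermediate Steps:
g(W) = 4 + W (g(W) = W - 1*(-4) = W + 4 = 4 + W)
(g(-201) - 14246)/(-7362 - 18071) = ((4 - 201) - 14246)/(-7362 - 18071) = (-197 - 14246)/(-25433) = -14443*(-1/25433) = 14443/25433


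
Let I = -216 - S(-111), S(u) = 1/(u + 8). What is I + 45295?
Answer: 4643138/103 ≈ 45079.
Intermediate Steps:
S(u) = 1/(8 + u)
I = -22247/103 (I = -216 - 1/(8 - 111) = -216 - 1/(-103) = -216 - 1*(-1/103) = -216 + 1/103 = -22247/103 ≈ -215.99)
I + 45295 = -22247/103 + 45295 = 4643138/103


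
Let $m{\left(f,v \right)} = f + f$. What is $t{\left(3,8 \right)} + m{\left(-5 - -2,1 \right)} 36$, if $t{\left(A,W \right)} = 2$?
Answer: $-214$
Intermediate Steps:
$m{\left(f,v \right)} = 2 f$
$t{\left(3,8 \right)} + m{\left(-5 - -2,1 \right)} 36 = 2 + 2 \left(-5 - -2\right) 36 = 2 + 2 \left(-5 + 2\right) 36 = 2 + 2 \left(-3\right) 36 = 2 - 216 = -214$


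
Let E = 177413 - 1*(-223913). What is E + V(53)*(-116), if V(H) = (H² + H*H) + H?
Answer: -256510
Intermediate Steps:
V(H) = H + 2*H² (V(H) = (H² + H²) + H = 2*H² + H = H + 2*H²)
E = 401326 (E = 177413 + 223913 = 401326)
E + V(53)*(-116) = 401326 + (53*(1 + 2*53))*(-116) = 401326 + (53*(1 + 106))*(-116) = 401326 + (53*107)*(-116) = 401326 + 5671*(-116) = 401326 - 657836 = -256510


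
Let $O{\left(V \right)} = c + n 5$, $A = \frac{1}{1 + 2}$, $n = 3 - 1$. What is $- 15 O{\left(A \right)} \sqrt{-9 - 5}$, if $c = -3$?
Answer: $- 105 i \sqrt{14} \approx - 392.87 i$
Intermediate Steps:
$n = 2$ ($n = 3 - 1 = 2$)
$A = \frac{1}{3} \approx 0.33333$
$O{\left(V \right)} = 7$ ($O{\left(V \right)} = -3 + 2 \cdot 5 = -3 + 10 = 7$)
$- 15 O{\left(A \right)} \sqrt{-9 - 5} = \left(-15\right) 7 \sqrt{-9 - 5} = - 105 \sqrt{-14} = - 105 i \sqrt{14}$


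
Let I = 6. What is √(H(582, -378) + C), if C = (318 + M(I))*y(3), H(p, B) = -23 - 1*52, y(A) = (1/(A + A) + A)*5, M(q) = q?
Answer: √5055 ≈ 71.099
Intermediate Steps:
y(A) = 5*A + 5/(2*A) (y(A) = (1/(2*A) + A)*5 = (A + 1/(2*A))*5 = 5*A + 5/(2*A))
H(p, B) = -75 (H(p, B) = -23 - 52 = -75)
C = 5130 (C = (318 + 6)*(5*3 + (5/2)/3) = 324*(15 + (5/2)*(⅓)) = 324*(15 + ⅚) = 324*(95/6) = 5130)
√(H(582, -378) + C) = √(-75 + 5130) = √5055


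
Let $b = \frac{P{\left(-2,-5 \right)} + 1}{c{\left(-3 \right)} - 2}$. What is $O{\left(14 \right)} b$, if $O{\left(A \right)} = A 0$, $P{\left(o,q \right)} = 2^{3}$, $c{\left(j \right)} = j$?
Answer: $0$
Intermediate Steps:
$P{\left(o,q \right)} = 8$
$O{\left(A \right)} = 0$
$b = - \frac{9}{5}$ ($b = \frac{8 + 1}{-3 - 2} = \frac{9}{-5} = 9 \left(- \frac{1}{5}\right) = - \frac{9}{5} \approx -1.8$)
$O{\left(14 \right)} b = 0 \left(- \frac{9}{5}\right) = 0$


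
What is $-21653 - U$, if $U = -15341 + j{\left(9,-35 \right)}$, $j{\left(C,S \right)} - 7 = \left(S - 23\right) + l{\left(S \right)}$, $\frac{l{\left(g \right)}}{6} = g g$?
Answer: $-13611$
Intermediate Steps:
$l{\left(g \right)} = 6 g^{2}$ ($l{\left(g \right)} = 6 g g = 6 g^{2}$)
$j{\left(C,S \right)} = -16 + S + 6 S^{2}$ ($j{\left(C,S \right)} = 7 + \left(\left(S - 23\right) + 6 S^{2}\right) = 7 + \left(\left(-23 + S\right) + 6 S^{2}\right) = 7 + \left(-23 + S + 6 S^{2}\right) = -16 + S + 6 S^{2}$)
$U = -8042$ ($U = -15341 - \left(51 - 7350\right) = -15341 - -7299 = -15341 + 7299 = -8042$)
$-21653 - U = -21653 - -8042 = -21653 + 8042 = -13611$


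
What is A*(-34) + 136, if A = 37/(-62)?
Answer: 4845/31 ≈ 156.29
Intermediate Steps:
A = -37/62 (A = 37*(-1/62) = -37/62 ≈ -0.59677)
A*(-34) + 136 = -37/62*(-34) + 136 = 629/31 + 136 = 4845/31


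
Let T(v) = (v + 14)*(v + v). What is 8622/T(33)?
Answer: 1437/517 ≈ 2.7795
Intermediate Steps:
T(v) = 2*v*(14 + v) (T(v) = (14 + v)*(2*v) = 2*v*(14 + v))
8622/T(33) = 8622/((2*33*(14 + 33))) = 8622/((2*33*47)) = 8622/3102 = 8622*(1/3102) = 1437/517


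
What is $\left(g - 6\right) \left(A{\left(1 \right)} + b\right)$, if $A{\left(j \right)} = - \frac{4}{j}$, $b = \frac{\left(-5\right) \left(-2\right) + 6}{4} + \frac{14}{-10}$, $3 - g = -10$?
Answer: $- \frac{49}{5} \approx -9.8$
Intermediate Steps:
$g = 13$ ($g = 3 - -10 = 3 + 10 = 13$)
$b = \frac{13}{5}$ ($b = \left(10 + 6\right) \frac{1}{4} + 14 \left(- \frac{1}{10}\right) = 16 \cdot \frac{1}{4} - \frac{7}{5} = 4 - \frac{7}{5} = \frac{13}{5} \approx 2.6$)
$\left(g - 6\right) \left(A{\left(1 \right)} + b\right) = \left(13 - 6\right) \left(- \frac{4}{1} + \frac{13}{5}\right) = \left(13 - 6\right) \left(\left(-4\right) 1 + \frac{13}{5}\right) = 7 \left(-4 + \frac{13}{5}\right) = 7 \left(- \frac{7}{5}\right) = - \frac{49}{5}$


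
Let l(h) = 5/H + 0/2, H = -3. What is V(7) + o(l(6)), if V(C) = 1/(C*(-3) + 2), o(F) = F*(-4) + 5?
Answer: 662/57 ≈ 11.614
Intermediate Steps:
l(h) = -5/3 (l(h) = 5/(-3) + 0/2 = 5*(-⅓) + 0*(½) = -5/3 + 0 = -5/3)
o(F) = 5 - 4*F (o(F) = -4*F + 5 = 5 - 4*F)
V(C) = 1/(2 - 3*C) (V(C) = 1/(-3*C + 2) = 1/(2 - 3*C))
V(7) + o(l(6)) = -1/(-2 + 3*7) + (5 - 4*(-5/3)) = -1/(-2 + 21) + (5 + 20/3) = -1/19 + 35/3 = 662/57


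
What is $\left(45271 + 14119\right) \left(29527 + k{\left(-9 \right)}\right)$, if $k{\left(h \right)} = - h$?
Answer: $1754143040$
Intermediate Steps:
$\left(45271 + 14119\right) \left(29527 + k{\left(-9 \right)}\right) = \left(45271 + 14119\right) \left(29527 - -9\right) = 59390 \left(29527 + 9\right) = 59390 \cdot 29536 = 1754143040$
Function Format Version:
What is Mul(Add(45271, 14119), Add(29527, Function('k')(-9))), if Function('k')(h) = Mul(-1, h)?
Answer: 1754143040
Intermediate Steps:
Mul(Add(45271, 14119), Add(29527, Function('k')(-9))) = Mul(Add(45271, 14119), Add(29527, Mul(-1, -9))) = Mul(59390, Add(29527, 9)) = Mul(59390, 29536) = 1754143040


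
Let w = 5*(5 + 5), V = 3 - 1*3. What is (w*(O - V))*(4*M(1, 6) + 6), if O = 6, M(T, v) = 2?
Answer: 4200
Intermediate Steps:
V = 0 (V = 3 - 3 = 0)
w = 50 (w = 5*10 = 50)
(w*(O - V))*(4*M(1, 6) + 6) = (50*(6 - 1*0))*(4*2 + 6) = (50*(6 + 0))*(8 + 6) = (50*6)*14 = 300*14 = 4200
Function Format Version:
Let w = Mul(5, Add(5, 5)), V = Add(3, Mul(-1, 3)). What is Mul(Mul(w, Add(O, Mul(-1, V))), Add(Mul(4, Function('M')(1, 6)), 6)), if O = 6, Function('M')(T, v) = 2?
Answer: 4200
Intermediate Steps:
V = 0 (V = Add(3, -3) = 0)
w = 50 (w = Mul(5, 10) = 50)
Mul(Mul(w, Add(O, Mul(-1, V))), Add(Mul(4, Function('M')(1, 6)), 6)) = Mul(Mul(50, Add(6, Mul(-1, 0))), Add(Mul(4, 2), 6)) = Mul(Mul(50, Add(6, 0)), Add(8, 6)) = Mul(Mul(50, 6), 14) = Mul(300, 14) = 4200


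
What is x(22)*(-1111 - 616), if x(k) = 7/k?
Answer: -1099/2 ≈ -549.50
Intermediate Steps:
x(22)*(-1111 - 616) = (7/22)*(-1111 - 616) = (7*(1/22))*(-1727) = (7/22)*(-1727) = -1099/2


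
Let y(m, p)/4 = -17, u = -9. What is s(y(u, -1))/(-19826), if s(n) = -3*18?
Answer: 27/9913 ≈ 0.0027237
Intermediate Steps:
y(m, p) = -68 (y(m, p) = 4*(-17) = -68)
s(n) = -54
s(y(u, -1))/(-19826) = -54/(-19826) = -54*(-1/19826) = 27/9913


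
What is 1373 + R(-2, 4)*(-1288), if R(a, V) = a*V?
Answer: 11677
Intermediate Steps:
R(a, V) = V*a
1373 + R(-2, 4)*(-1288) = 1373 + (4*(-2))*(-1288) = 1373 - 8*(-1288) = 1373 + 10304 = 11677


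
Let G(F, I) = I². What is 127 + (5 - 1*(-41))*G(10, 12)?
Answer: 6751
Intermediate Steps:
127 + (5 - 1*(-41))*G(10, 12) = 127 + (5 - 1*(-41))*12² = 127 + (5 + 41)*144 = 127 + 46*144 = 127 + 6624 = 6751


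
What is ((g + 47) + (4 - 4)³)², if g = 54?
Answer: 10201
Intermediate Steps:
((g + 47) + (4 - 4)³)² = ((54 + 47) + (4 - 4)³)² = (101 + 0³)² = (101 + 0)² = 101² = 10201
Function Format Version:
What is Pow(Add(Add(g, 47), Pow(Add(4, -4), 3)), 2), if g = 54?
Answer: 10201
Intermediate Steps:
Pow(Add(Add(g, 47), Pow(Add(4, -4), 3)), 2) = Pow(Add(Add(54, 47), Pow(Add(4, -4), 3)), 2) = Pow(Add(101, Pow(0, 3)), 2) = Pow(Add(101, 0), 2) = Pow(101, 2) = 10201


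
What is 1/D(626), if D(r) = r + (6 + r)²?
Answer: 1/400050 ≈ 2.4997e-6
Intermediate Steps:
1/D(626) = 1/(626 + (6 + 626)²) = 1/(626 + 632²) = 1/(626 + 399424) = 1/400050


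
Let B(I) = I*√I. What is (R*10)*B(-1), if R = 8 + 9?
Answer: -170*I ≈ -170.0*I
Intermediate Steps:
B(I) = I^(3/2)
R = 17
(R*10)*B(-1) = (17*10)*(-1)^(3/2) = 170*(-I) = -170*I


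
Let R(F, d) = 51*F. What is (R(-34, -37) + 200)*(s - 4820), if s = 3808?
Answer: 1552408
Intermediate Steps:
(R(-34, -37) + 200)*(s - 4820) = (51*(-34) + 200)*(3808 - 4820) = (-1734 + 200)*(-1012) = -1534*(-1012) = 1552408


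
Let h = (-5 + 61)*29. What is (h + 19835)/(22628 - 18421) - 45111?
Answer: -189760518/4207 ≈ -45106.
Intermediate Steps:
h = 1624 (h = 56*29 = 1624)
(h + 19835)/(22628 - 18421) - 45111 = (1624 + 19835)/(22628 - 18421) - 45111 = 21459/4207 - 45111 = -189760518/4207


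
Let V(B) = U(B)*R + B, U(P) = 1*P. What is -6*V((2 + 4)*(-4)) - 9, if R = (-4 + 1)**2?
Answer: 1431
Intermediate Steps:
U(P) = P
R = 9 (R = (-3)**2 = 9)
V(B) = 10*B (V(B) = B*9 + B = 9*B + B = 10*B)
-6*V((2 + 4)*(-4)) - 9 = -60*(2 + 4)*(-4) - 9 = -60*6*(-4) - 9 = -60*(-24) - 9 = -6*(-240) - 9 = 1440 - 9 = 1431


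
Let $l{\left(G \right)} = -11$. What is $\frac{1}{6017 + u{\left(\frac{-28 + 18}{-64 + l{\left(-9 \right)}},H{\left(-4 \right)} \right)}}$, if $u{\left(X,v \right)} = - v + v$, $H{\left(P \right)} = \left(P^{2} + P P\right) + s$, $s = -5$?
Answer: $\frac{1}{6017} \approx 0.0001662$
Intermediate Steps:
$H{\left(P \right)} = -5 + 2 P^{2}$ ($H{\left(P \right)} = \left(P^{2} + P P\right) - 5 = \left(P^{2} + P^{2}\right) - 5 = 2 P^{2} - 5 = -5 + 2 P^{2}$)
$u{\left(X,v \right)} = 0$
$\frac{1}{6017 + u{\left(\frac{-28 + 18}{-64 + l{\left(-9 \right)}},H{\left(-4 \right)} \right)}} = \frac{1}{6017 + 0} = \frac{1}{6017}$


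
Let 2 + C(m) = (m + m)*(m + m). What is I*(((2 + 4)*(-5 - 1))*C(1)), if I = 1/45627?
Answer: -24/15209 ≈ -0.0015780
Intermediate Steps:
C(m) = -2 + 4*m² (C(m) = -2 + (m + m)*(m + m) = -2 + (2*m)*(2*m) = -2 + 4*m²)
I = 1/45627 ≈ 2.1917e-5
I*(((2 + 4)*(-5 - 1))*C(1)) = (((2 + 4)*(-5 - 1))*(-2 + 4*1²))/45627 = ((6*(-6))*(-2 + 4*1))/45627 = (-36*(-2 + 4))/45627 = (-36*2)/45627 = (1/45627)*(-72) = -24/15209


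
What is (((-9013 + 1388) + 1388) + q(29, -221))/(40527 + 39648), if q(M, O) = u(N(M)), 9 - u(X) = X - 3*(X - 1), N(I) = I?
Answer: -6173/80175 ≈ -0.076994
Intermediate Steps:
u(X) = 6 + 2*X (u(X) = 9 - (X - 3*(X - 1)) = 9 - (X - 3*(-1 + X)) = 9 - (X + (3 - 3*X)) = 9 - (3 - 2*X) = 9 + (-3 + 2*X) = 6 + 2*X)
q(M, O) = 6 + 2*M
(((-9013 + 1388) + 1388) + q(29, -221))/(40527 + 39648) = (((-9013 + 1388) + 1388) + (6 + 2*29))/(40527 + 39648) = ((-7625 + 1388) + (6 + 58))/80175 = (-6237 + 64)*(1/80175) = -6173*1/80175 = -6173/80175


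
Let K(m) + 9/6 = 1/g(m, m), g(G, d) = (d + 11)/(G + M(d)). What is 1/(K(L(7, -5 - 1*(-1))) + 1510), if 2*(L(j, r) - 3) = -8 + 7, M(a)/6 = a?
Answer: 54/81529 ≈ 0.00066234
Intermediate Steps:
M(a) = 6*a
L(j, r) = 5/2 (L(j, r) = 3 + (-8 + 7)/2 = 3 + (½)*(-1) = 3 - ½ = 5/2)
g(G, d) = (11 + d)/(G + 6*d) (g(G, d) = (d + 11)/(G + 6*d) = (11 + d)/(G + 6*d))
K(m) = -3/2 + 7*m/(11 + m) (K(m) = -3/2 + 1/((11 + m)/(m + 6*m)) = -3/2 + 1/((11 + m)/((7*m))) = -3/2 + 1/((1/(7*m))*(11 + m)) = -3/2 + 1/((11 + m)/(7*m)) = -3/2 + 7*m/(11 + m))
1/(K(L(7, -5 - 1*(-1))) + 1510) = 1/(11*(-3 + 5/2)/(2*(11 + 5/2)) + 1510) = 1/((11/2)*(-½)/(27/2) + 1510) = 1/((11/2)*(2/27)*(-½) + 1510) = 1/(-11/54 + 1510) = 1/(81529/54) = 54/81529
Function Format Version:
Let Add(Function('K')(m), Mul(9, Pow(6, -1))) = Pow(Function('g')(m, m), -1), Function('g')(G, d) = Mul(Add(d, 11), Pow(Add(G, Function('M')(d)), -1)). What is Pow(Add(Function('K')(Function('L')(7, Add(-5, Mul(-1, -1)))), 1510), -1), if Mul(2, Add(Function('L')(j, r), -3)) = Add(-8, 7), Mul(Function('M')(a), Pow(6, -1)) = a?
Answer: Rational(54, 81529) ≈ 0.00066234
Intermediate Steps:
Function('M')(a) = Mul(6, a)
Function('L')(j, r) = Rational(5, 2) (Function('L')(j, r) = Add(3, Mul(Rational(1, 2), Add(-8, 7))) = Add(3, Mul(Rational(1, 2), -1)) = Add(3, Rational(-1, 2)) = Rational(5, 2))
Function('g')(G, d) = Mul(Pow(Add(G, Mul(6, d)), -1), Add(11, d)) (Function('g')(G, d) = Mul(Add(d, 11), Pow(Add(G, Mul(6, d)), -1)) = Mul(Add(11, d), Pow(Add(G, Mul(6, d)), -1)) = Mul(Pow(Add(G, Mul(6, d)), -1), Add(11, d)))
Function('K')(m) = Add(Rational(-3, 2), Mul(7, m, Pow(Add(11, m), -1))) (Function('K')(m) = Add(Rational(-3, 2), Pow(Mul(Pow(Add(m, Mul(6, m)), -1), Add(11, m)), -1)) = Add(Rational(-3, 2), Pow(Mul(Pow(Mul(7, m), -1), Add(11, m)), -1)) = Add(Rational(-3, 2), Pow(Mul(Mul(Rational(1, 7), Pow(m, -1)), Add(11, m)), -1)) = Add(Rational(-3, 2), Pow(Mul(Rational(1, 7), Pow(m, -1), Add(11, m)), -1)) = Add(Rational(-3, 2), Mul(7, m, Pow(Add(11, m), -1))))
Pow(Add(Function('K')(Function('L')(7, Add(-5, Mul(-1, -1)))), 1510), -1) = Pow(Add(Mul(Rational(11, 2), Pow(Add(11, Rational(5, 2)), -1), Add(-3, Rational(5, 2))), 1510), -1) = Pow(Add(Mul(Rational(11, 2), Pow(Rational(27, 2), -1), Rational(-1, 2)), 1510), -1) = Pow(Add(Mul(Rational(11, 2), Rational(2, 27), Rational(-1, 2)), 1510), -1) = Pow(Add(Rational(-11, 54), 1510), -1) = Pow(Rational(81529, 54), -1) = Rational(54, 81529)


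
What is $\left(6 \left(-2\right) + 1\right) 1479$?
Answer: $-16269$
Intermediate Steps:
$\left(6 \left(-2\right) + 1\right) 1479 = \left(-12 + 1\right) 1479 = \left(-11\right) 1479 = -16269$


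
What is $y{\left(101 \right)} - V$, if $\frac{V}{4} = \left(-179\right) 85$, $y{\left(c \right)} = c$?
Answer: $60961$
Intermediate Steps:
$V = -60860$ ($V = 4 \left(\left(-179\right) 85\right) = 4 \left(-15215\right) = -60860$)
$y{\left(101 \right)} - V = 101 - -60860 = 101 + 60860 = 60961$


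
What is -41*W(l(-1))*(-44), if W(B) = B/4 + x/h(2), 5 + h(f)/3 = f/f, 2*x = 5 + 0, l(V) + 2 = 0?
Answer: -7667/6 ≈ -1277.8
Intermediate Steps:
l(V) = -2 (l(V) = -2 + 0 = -2)
x = 5/2 (x = (5 + 0)/2 = (1/2)*5 = 5/2 ≈ 2.5000)
h(f) = -12 (h(f) = -15 + 3*(f/f) = -15 + 3*1 = -15 + 3 = -12)
W(B) = -5/24 + B/4 (W(B) = B/4 + (5/2)/(-12) = B*(1/4) + (5/2)*(-1/12) = B/4 - 5/24 = -5/24 + B/4)
-41*W(l(-1))*(-44) = -41*(-5/24 + (1/4)*(-2))*(-44) = -41*(-5/24 - 1/2)*(-44) = -41*(-17/24)*(-44) = (697/24)*(-44) = -7667/6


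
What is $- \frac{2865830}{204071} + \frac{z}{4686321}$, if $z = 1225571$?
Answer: $- \frac{13180095811889}{956342212791} \approx -13.782$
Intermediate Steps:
$- \frac{2865830}{204071} + \frac{z}{4686321} = - \frac{2865830}{204071} + \frac{1225571}{4686321} = - \frac{13180095811889}{956342212791}$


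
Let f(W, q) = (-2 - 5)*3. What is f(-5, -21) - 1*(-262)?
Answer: 241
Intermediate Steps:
f(W, q) = -21 (f(W, q) = -7*3 = -21)
f(-5, -21) - 1*(-262) = -21 - 1*(-262) = -21 + 262 = 241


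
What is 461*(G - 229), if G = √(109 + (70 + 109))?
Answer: -105569 + 5532*√2 ≈ -97746.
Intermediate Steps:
G = 12*√2 (G = √(109 + 179) = √288 = 12*√2 ≈ 16.971)
461*(G - 229) = 461*(12*√2 - 229) = 461*(-229 + 12*√2) = -105569 + 5532*√2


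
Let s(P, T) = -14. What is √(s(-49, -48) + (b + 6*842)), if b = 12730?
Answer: 2*√4442 ≈ 133.30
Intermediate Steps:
√(s(-49, -48) + (b + 6*842)) = √(-14 + (12730 + 6*842)) = √(-14 + (12730 + 5052)) = √(-14 + 17782) = √17768 = 2*√4442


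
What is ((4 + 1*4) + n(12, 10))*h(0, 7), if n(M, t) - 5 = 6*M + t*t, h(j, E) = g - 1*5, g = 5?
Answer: 0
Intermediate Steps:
h(j, E) = 0 (h(j, E) = 5 - 1*5 = 5 - 5 = 0)
n(M, t) = 5 + t² + 6*M (n(M, t) = 5 + (6*M + t*t) = 5 + (6*M + t²) = 5 + (t² + 6*M) = 5 + t² + 6*M)
((4 + 1*4) + n(12, 10))*h(0, 7) = ((4 + 1*4) + (5 + 10² + 6*12))*0 = ((4 + 4) + (5 + 100 + 72))*0 = (8 + 177)*0 = 185*0 = 0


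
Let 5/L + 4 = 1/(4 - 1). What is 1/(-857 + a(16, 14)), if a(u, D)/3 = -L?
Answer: -11/9382 ≈ -0.0011725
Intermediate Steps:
L = -15/11 (L = 5/(-4 + 1/(4 - 1)) = 5/(-4 + 1/3) = 5/(-4 + ⅓) = 5/(-11/3) = 5*(-3/11) = -15/11 ≈ -1.3636)
a(u, D) = 45/11 (a(u, D) = 3*(-1*(-15/11)) = 3*(15/11) = 45/11)
1/(-857 + a(16, 14)) = 1/(-857 + 45/11) = 1/(-9382/11) = -11/9382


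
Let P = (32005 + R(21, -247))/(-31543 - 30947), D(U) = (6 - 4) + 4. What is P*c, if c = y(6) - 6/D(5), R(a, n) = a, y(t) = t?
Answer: -16013/6249 ≈ -2.5625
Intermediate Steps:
D(U) = 6 (D(U) = 2 + 4 = 6)
P = -16013/31245 (P = (32005 + 21)/(-31543 - 30947) = 32026/(-62490) = 32026*(-1/62490) = -16013/31245 ≈ -0.51250)
c = 5 (c = 6 - 6/6 = 6 - 1*1 = 6 - 1 = 5)
P*c = -16013/31245*5 = -16013/6249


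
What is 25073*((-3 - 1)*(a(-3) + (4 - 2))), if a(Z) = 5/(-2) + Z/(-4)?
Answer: -25073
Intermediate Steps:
a(Z) = -5/2 - Z/4 (a(Z) = 5*(-1/2) + Z*(-1/4) = -5/2 - Z/4)
25073*((-3 - 1)*(a(-3) + (4 - 2))) = 25073*((-3 - 1)*((-5/2 - 1/4*(-3)) + (4 - 2))) = 25073*(-4*((-5/2 + 3/4) + 2)) = 25073*(-4*(-7/4 + 2)) = 25073*(-4*1/4) = 25073*(-1) = -25073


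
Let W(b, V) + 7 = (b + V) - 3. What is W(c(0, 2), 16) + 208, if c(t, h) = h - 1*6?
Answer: 210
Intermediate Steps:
c(t, h) = -6 + h (c(t, h) = h - 6 = -6 + h)
W(b, V) = -10 + V + b (W(b, V) = -7 + ((b + V) - 3) = -7 + ((V + b) - 3) = -7 + (-3 + V + b) = -10 + V + b)
W(c(0, 2), 16) + 208 = (-10 + 16 + (-6 + 2)) + 208 = (-10 + 16 - 4) + 208 = 2 + 208 = 210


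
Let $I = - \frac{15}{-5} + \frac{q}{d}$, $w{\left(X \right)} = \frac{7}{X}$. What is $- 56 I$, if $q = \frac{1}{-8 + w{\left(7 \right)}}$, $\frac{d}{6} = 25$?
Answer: $- \frac{12596}{75} \approx -167.95$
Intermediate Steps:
$d = 150$ ($d = 6 \cdot 25 = 150$)
$q = - \frac{1}{7}$ ($q = \frac{1}{-8 + \frac{7}{7}} = \frac{1}{-8 + 7 \cdot \frac{1}{7}} = \frac{1}{-8 + 1} = \frac{1}{-7} = - \frac{1}{7} \approx -0.14286$)
$I = \frac{3149}{1050}$ ($I = - \frac{15}{-5} - \frac{1}{7 \cdot 150} = \left(-15\right) \left(- \frac{1}{5}\right) - \frac{1}{1050} = 3 - \frac{1}{1050} = \frac{3149}{1050} \approx 2.999$)
$- 56 I = \left(-56\right) \frac{3149}{1050} = - \frac{12596}{75}$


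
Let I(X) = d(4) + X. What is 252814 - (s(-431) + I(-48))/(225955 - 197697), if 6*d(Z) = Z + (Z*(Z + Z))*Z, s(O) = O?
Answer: 7144018469/28258 ≈ 2.5281e+5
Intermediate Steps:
d(Z) = Z**3/3 + Z/6 (d(Z) = (Z + (Z*(Z + Z))*Z)/6 = (Z + (Z*(2*Z))*Z)/6 = (Z + (2*Z**2)*Z)/6 = (Z + 2*Z**3)/6 = Z**3/3 + Z/6)
I(X) = 22 + X (I(X) = ((1/3)*4**3 + (1/6)*4) + X = ((1/3)*64 + 2/3) + X = (64/3 + 2/3) + X = 22 + X)
252814 - (s(-431) + I(-48))/(225955 - 197697) = 252814 - (-431 + (22 - 48))/(225955 - 197697) = 252814 - (-431 - 26)/28258 = 252814 - (-457)/28258 = 252814 - 1*(-457/28258) = 252814 + 457/28258 = 7144018469/28258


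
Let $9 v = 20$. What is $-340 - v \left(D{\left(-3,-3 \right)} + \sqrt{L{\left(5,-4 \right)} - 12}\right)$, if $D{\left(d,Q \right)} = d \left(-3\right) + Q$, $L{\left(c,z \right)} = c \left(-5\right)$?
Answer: $- \frac{1060}{3} - \frac{20 i \sqrt{37}}{9} \approx -353.33 - 13.517 i$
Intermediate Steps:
$v = \frac{20}{9}$ ($v = \frac{1}{9} \cdot 20 = \frac{20}{9} \approx 2.2222$)
$L{\left(c,z \right)} = - 5 c$
$D{\left(d,Q \right)} = Q - 3 d$ ($D{\left(d,Q \right)} = - 3 d + Q = Q - 3 d$)
$-340 - v \left(D{\left(-3,-3 \right)} + \sqrt{L{\left(5,-4 \right)} - 12}\right) = -340 - \frac{20 \left(\left(-3 - -9\right) + \sqrt{\left(-5\right) 5 - 12}\right)}{9} = -340 - \frac{20 \left(\left(-3 + 9\right) + \sqrt{-25 - 12}\right)}{9} = -340 - \frac{20 \left(6 + \sqrt{-37}\right)}{9} = -340 - \frac{20 \left(6 + i \sqrt{37}\right)}{9} = -340 - \left(\frac{40}{3} + \frac{20 i \sqrt{37}}{9}\right) = - \frac{1060}{3} - \frac{20 i \sqrt{37}}{9}$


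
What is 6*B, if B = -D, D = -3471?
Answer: 20826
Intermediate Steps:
B = 3471 (B = -1*(-3471) = 3471)
6*B = 6*3471 = 20826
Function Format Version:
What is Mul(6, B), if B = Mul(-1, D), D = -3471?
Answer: 20826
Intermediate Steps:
B = 3471 (B = Mul(-1, -3471) = 3471)
Mul(6, B) = Mul(6, 3471) = 20826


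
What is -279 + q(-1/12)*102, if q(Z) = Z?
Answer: -575/2 ≈ -287.50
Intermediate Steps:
-279 + q(-1/12)*102 = -279 - 1/12*102 = -279 - 17/2 = -575/2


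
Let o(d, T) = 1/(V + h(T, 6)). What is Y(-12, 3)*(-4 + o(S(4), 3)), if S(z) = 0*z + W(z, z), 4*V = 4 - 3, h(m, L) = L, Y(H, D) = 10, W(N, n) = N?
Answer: -192/5 ≈ -38.400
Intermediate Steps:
V = ¼ (V = (4 - 3)/4 = (¼)*1 = ¼ ≈ 0.25000)
S(z) = z (S(z) = 0*z + z = 0 + z = z)
o(d, T) = 4/25 (o(d, T) = 1/(¼ + 6) = 1/(25/4) = 4/25)
Y(-12, 3)*(-4 + o(S(4), 3)) = 10*(-4 + 4/25) = 10*(-96/25) = -192/5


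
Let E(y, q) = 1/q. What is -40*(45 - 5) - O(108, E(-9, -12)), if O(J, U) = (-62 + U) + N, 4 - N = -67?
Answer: -19307/12 ≈ -1608.9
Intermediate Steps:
N = 71 (N = 4 - 1*(-67) = 4 + 67 = 71)
O(J, U) = 9 + U (O(J, U) = (-62 + U) + 71 = 9 + U)
-40*(45 - 5) - O(108, E(-9, -12)) = -40*(45 - 5) - (9 + 1/(-12)) = -40*40 - (9 - 1/12) = -1600 - 1*107/12 = -1600 - 107/12 = -19307/12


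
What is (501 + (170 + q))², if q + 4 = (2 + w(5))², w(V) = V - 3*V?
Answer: 534361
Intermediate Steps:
w(V) = -2*V
q = 60 (q = -4 + (2 - 2*5)² = -4 + (2 - 10)² = -4 + (-8)² = -4 + 64 = 60)
(501 + (170 + q))² = (501 + (170 + 60))² = (501 + 230)² = 731² = 534361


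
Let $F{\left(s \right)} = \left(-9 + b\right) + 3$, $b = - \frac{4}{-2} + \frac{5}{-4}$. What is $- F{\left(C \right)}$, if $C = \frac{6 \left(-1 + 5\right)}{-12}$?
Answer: $\frac{21}{4} \approx 5.25$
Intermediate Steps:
$b = \frac{3}{4}$ ($b = \left(-4\right) \left(- \frac{1}{2}\right) + 5 \left(- \frac{1}{4}\right) = 2 - \frac{5}{4} = \frac{3}{4} \approx 0.75$)
$C = -2$ ($C = 6 \cdot 4 \left(- \frac{1}{12}\right) = 24 \left(- \frac{1}{12}\right) = -2$)
$F{\left(s \right)} = - \frac{21}{4}$ ($F{\left(s \right)} = \left(-9 + \frac{3}{4}\right) + 3 = - \frac{33}{4} + 3 = - \frac{21}{4}$)
$- F{\left(C \right)} = \left(-1\right) \left(- \frac{21}{4}\right) = \frac{21}{4}$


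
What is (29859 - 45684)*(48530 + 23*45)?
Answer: -784366125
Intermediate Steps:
(29859 - 45684)*(48530 + 23*45) = -15825*(48530 + 1035) = -15825*49565 = -784366125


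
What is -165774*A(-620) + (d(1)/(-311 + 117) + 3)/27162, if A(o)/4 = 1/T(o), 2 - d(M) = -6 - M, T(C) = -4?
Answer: 291178052615/1756476 ≈ 1.6577e+5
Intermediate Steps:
d(M) = 8 + M (d(M) = 2 - (-6 - M) = 2 + (6 + M) = 8 + M)
A(o) = -1 (A(o) = 4/(-4) = 4*(-¼) = -1)
-165774*A(-620) + (d(1)/(-311 + 117) + 3)/27162 = -165774/(1/(-1)) + ((8 + 1)/(-311 + 117) + 3)/27162 = -165774/(-1) + (9/(-194) + 3)*(1/27162) = -165774*(-1) + (-1/194*9 + 3)*(1/27162) = 165774 + (-9/194 + 3)*(1/27162) = 165774 + (573/194)*(1/27162) = 165774 + 191/1756476 = 291178052615/1756476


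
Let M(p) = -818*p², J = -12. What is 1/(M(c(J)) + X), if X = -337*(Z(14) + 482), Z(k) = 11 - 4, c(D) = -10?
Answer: -1/246593 ≈ -4.0553e-6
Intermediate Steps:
Z(k) = 7
X = -164793 (X = -337*(7 + 482) = -337*489 = -164793)
1/(M(c(J)) + X) = 1/(-818*(-10)² - 164793) = 1/(-818*100 - 164793) = 1/(-81800 - 164793) = 1/(-246593) = -1/246593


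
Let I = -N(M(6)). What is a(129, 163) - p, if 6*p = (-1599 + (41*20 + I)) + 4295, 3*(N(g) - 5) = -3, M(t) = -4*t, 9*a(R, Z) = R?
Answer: -571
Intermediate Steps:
a(R, Z) = R/9
N(g) = 4 (N(g) = 5 + (⅓)*(-3) = 5 - 1 = 4)
I = -4 (I = -1*4 = -4)
p = 1756/3 (p = ((-1599 + (41*20 - 4)) + 4295)/6 = ((-1599 + (820 - 4)) + 4295)/6 = ((-1599 + 816) + 4295)/6 = (-783 + 4295)/6 = (⅙)*3512 = 1756/3 ≈ 585.33)
a(129, 163) - p = (⅑)*129 - 1*1756/3 = 43/3 - 1756/3 = -571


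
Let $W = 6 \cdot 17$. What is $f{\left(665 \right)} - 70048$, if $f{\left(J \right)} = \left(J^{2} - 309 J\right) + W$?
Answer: $166794$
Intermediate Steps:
$W = 102$
$f{\left(J \right)} = 102 + J^{2} - 309 J$ ($f{\left(J \right)} = \left(J^{2} - 309 J\right) + 102 = 102 + J^{2} - 309 J$)
$f{\left(665 \right)} - 70048 = \left(102 + 665^{2} - 205485\right) - 70048 = \left(102 + 442225 - 205485\right) - 70048 = 236842 - 70048 = 166794$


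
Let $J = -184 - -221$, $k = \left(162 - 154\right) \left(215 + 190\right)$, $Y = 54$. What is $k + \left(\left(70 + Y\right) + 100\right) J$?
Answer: $11528$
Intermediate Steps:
$k = 3240$ ($k = 8 \cdot 405 = 3240$)
$J = 37$ ($J = -184 + 221 = 37$)
$k + \left(\left(70 + Y\right) + 100\right) J = 3240 + \left(\left(70 + 54\right) + 100\right) 37 = 3240 + \left(124 + 100\right) 37 = 3240 + 224 \cdot 37 = 3240 + 8288 = 11528$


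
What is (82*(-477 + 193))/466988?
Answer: -5822/116747 ≈ -0.049869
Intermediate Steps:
(82*(-477 + 193))/466988 = (82*(-284))*(1/466988) = -23288*1/466988 = -5822/116747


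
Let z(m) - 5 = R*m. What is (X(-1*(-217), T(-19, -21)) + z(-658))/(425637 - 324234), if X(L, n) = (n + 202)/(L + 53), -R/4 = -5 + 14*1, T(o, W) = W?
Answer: 6397291/27378810 ≈ 0.23366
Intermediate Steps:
R = -36 (R = -4*(-5 + 14*1) = -4*(-5 + 14) = -4*9 = -36)
z(m) = 5 - 36*m
X(L, n) = (202 + n)/(53 + L)
(X(-1*(-217), T(-19, -21)) + z(-658))/(425637 - 324234) = ((202 - 21)/(53 - 1*(-217)) + (5 - 36*(-658)))/(425637 - 324234) = (181/(53 + 217) + (5 + 23688))/101403 = (181/270 + 23693)*(1/101403) = (6397291/270)*(1/101403) = 6397291/27378810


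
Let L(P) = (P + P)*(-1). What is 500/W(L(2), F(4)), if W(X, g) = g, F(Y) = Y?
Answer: 125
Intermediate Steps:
L(P) = -2*P (L(P) = (2*P)*(-1) = -2*P)
500/W(L(2), F(4)) = 500/4 = 500*(¼) = 125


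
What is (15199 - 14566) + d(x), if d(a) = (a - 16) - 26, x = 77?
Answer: 668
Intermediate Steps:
d(a) = -42 + a (d(a) = (-16 + a) - 26 = -42 + a)
(15199 - 14566) + d(x) = (15199 - 14566) + (-42 + 77) = 633 + 35 = 668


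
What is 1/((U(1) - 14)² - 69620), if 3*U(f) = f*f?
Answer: -9/624899 ≈ -1.4402e-5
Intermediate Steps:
U(f) = f²/3 (U(f) = (f*f)/3 = f²/3)
1/((U(1) - 14)² - 69620) = 1/(((⅓)*1² - 14)² - 69620) = 1/(((⅓)*1 - 14)² - 69620) = 1/((⅓ - 14)² - 69620) = 1/((-41/3)² - 69620) = 1/(1681/9 - 69620) = 1/(-624899/9) = -9/624899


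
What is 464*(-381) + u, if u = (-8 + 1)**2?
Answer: -176735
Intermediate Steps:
u = 49 (u = (-7)**2 = 49)
464*(-381) + u = 464*(-381) + 49 = -176784 + 49 = -176735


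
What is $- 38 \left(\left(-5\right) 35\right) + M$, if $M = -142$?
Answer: $6508$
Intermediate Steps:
$- 38 \left(\left(-5\right) 35\right) + M = - 38 \left(\left(-5\right) 35\right) - 142 = \left(-38\right) \left(-175\right) - 142 = 6650 - 142 = 6508$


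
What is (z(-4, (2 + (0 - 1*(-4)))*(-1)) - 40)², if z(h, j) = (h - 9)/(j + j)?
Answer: 218089/144 ≈ 1514.5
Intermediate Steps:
z(h, j) = (-9 + h)/(2*j) (z(h, j) = (-9 + h)/((2*j)) = (-9 + h)*(1/(2*j)) = (-9 + h)/(2*j))
(z(-4, (2 + (0 - 1*(-4)))*(-1)) - 40)² = ((-9 - 4)/(2*(((2 + (0 - 1*(-4)))*(-1)))) - 40)² = ((½)*(-13)/((2 + (0 + 4))*(-1)) - 40)² = ((½)*(-13)/((2 + 4)*(-1)) - 40)² = ((½)*(-13)/(6*(-1)) - 40)² = ((½)*(-13)/(-6) - 40)² = ((½)*(-⅙)*(-13) - 40)² = (13/12 - 40)² = (-467/12)² = 218089/144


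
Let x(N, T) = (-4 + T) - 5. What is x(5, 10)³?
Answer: 1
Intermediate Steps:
x(N, T) = -9 + T
x(5, 10)³ = (-9 + 10)³ = 1³ = 1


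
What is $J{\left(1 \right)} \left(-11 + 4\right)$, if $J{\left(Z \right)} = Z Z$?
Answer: $-7$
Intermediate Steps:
$J{\left(Z \right)} = Z^{2}$
$J{\left(1 \right)} \left(-11 + 4\right) = 1^{2} \left(-11 + 4\right) = 1 \left(-7\right) = -7$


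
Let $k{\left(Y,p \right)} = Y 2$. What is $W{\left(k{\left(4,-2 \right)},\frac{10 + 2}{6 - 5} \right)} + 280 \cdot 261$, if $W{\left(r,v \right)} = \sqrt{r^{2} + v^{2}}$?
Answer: $73080 + 4 \sqrt{13} \approx 73094.0$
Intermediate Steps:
$k{\left(Y,p \right)} = 2 Y$
$W{\left(k{\left(4,-2 \right)},\frac{10 + 2}{6 - 5} \right)} + 280 \cdot 261 = \sqrt{\left(2 \cdot 4\right)^{2} + \left(\frac{10 + 2}{6 - 5}\right)^{2}} + 280 \cdot 261 = \sqrt{8^{2} + \left(\frac{12}{1}\right)^{2}} + 73080 = \sqrt{64 + \left(12 \cdot 1\right)^{2}} + 73080 = \sqrt{64 + 12^{2}} + 73080 = \sqrt{64 + 144} + 73080 = \sqrt{208} + 73080 = 4 \sqrt{13} + 73080 = 73080 + 4 \sqrt{13}$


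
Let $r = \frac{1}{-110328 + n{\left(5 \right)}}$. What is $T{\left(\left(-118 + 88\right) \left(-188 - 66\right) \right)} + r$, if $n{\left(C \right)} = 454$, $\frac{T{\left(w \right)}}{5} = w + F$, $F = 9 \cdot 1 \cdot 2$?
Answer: $\frac{4196088059}{109874} \approx 38190.0$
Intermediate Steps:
$F = 18$ ($F = 9 \cdot 2 = 18$)
$T{\left(w \right)} = 90 + 5 w$ ($T{\left(w \right)} = 5 \left(w + 18\right) = 5 \left(18 + w\right) = 90 + 5 w$)
$r = - \frac{1}{109874}$ ($r = \frac{1}{-110328 + 454} = \frac{1}{-109874} = - \frac{1}{109874} \approx -9.1013 \cdot 10^{-6}$)
$T{\left(\left(-118 + 88\right) \left(-188 - 66\right) \right)} + r = \left(90 + 5 \left(-118 + 88\right) \left(-188 - 66\right)\right) - \frac{1}{109874} = \left(90 + 5 \left(\left(-30\right) \left(-254\right)\right)\right) - \frac{1}{109874} = \left(90 + 5 \cdot 7620\right) - \frac{1}{109874} = \left(90 + 38100\right) - \frac{1}{109874} = 38190 - \frac{1}{109874} = \frac{4196088059}{109874}$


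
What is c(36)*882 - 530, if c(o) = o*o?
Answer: 1142542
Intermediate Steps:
c(o) = o**2
c(36)*882 - 530 = 36**2*882 - 530 = 1296*882 - 530 = 1143072 - 530 = 1142542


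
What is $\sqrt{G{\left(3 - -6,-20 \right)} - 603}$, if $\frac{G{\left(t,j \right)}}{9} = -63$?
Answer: $3 i \sqrt{130} \approx 34.205 i$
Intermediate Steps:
$G{\left(t,j \right)} = -567$ ($G{\left(t,j \right)} = 9 \left(-63\right) = -567$)
$\sqrt{G{\left(3 - -6,-20 \right)} - 603} = \sqrt{-567 - 603} = \sqrt{-1170} = 3 i \sqrt{130}$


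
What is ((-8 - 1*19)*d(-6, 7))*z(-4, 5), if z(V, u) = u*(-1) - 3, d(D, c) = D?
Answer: -1296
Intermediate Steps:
z(V, u) = -3 - u (z(V, u) = -u - 3 = -3 - u)
((-8 - 1*19)*d(-6, 7))*z(-4, 5) = ((-8 - 1*19)*(-6))*(-3 - 1*5) = ((-8 - 19)*(-6))*(-3 - 5) = -27*(-6)*(-8) = 162*(-8) = -1296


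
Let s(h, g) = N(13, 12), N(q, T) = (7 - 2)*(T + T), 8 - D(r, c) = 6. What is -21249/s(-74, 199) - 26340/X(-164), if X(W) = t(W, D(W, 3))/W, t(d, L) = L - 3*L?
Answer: -43204683/40 ≈ -1.0801e+6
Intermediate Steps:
D(r, c) = 2 (D(r, c) = 8 - 1*6 = 8 - 6 = 2)
N(q, T) = 10*T (N(q, T) = 5*(2*T) = 10*T)
t(d, L) = -2*L
s(h, g) = 120 (s(h, g) = 10*12 = 120)
X(W) = -4/W (X(W) = (-2*2)/W = -4/W)
-21249/s(-74, 199) - 26340/X(-164) = -21249/120 - 26340/((-4/(-164))) = -21249*1/120 - 26340/((-4*(-1/164))) = -7083/40 - 26340/1/41 = -7083/40 - 26340*41 = -7083/40 - 1079940 = -43204683/40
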